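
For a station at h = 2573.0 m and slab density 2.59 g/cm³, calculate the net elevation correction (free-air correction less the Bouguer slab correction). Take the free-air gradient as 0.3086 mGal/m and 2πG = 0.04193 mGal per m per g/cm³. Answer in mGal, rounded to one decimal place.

514.6

Combined gradient = 0.3086 − 0.04193 × 2.59 = 0.2000013 mGal/m
Combined elevation correction = 0.2000013 × 2573.0 = 514.6 mGal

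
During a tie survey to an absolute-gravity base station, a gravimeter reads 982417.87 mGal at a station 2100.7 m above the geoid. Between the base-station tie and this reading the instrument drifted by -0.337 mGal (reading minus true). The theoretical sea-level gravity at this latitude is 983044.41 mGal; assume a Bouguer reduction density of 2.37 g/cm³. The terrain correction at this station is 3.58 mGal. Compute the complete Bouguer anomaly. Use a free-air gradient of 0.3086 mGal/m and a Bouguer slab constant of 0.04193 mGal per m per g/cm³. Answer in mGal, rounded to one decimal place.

-183.1

Drift-corrected reading = 982417.87 − (-0.337) = 982418.207 mGal
Free-air correction = 0.3086 × 2100.7 = 648.28 mGal
Free-air anomaly = 982418.207 − 983044.41 + (648.28) = 22.077 mGal
Bouguer slab correction = 0.04193 × 2.37 × 2100.7 = 208.76 mGal
Simple Bouguer anomaly = 22.077 − (208.76) = -186.683 mGal
Complete Bouguer anomaly = -186.683 + 3.58 = -183.103 mGal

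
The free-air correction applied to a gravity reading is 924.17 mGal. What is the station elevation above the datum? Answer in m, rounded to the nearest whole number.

2995

h = 924.17 / 0.3086 = 2994.72 m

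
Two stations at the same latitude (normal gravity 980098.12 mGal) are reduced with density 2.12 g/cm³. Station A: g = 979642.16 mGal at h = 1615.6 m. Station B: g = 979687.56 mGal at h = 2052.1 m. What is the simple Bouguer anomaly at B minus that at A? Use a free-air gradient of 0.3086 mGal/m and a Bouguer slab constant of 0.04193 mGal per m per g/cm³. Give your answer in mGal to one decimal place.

Δg_SB(A) = 979642.16 − 980098.12 + 0.3086×1615.6 − 0.04193×2.12×1615.6 = -101.00 mGal
Δg_SB(B) = 979687.56 − 980098.12 + 0.3086×2052.1 − 0.04193×2.12×2052.1 = 40.30 mGal
Difference = 40.30 − (-101.00) = 141.30 mGal

141.3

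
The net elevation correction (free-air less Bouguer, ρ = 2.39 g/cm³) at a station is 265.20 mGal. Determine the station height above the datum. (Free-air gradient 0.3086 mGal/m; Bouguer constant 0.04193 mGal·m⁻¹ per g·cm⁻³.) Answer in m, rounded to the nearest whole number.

Combined gradient = 0.3086 − 0.04193 × 2.39 = 0.2083873 mGal/m
h = 265.20 / 0.2083873 = 1272.63 m

1273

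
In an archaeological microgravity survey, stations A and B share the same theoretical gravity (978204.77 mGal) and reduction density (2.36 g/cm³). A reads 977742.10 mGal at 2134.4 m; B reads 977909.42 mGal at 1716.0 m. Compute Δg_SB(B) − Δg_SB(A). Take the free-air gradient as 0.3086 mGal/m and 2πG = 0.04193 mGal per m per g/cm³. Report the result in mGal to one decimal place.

79.6

Δg_SB(A) = 977742.10 − 978204.77 + 0.3086×2134.4 − 0.04193×2.36×2134.4 = -15.20 mGal
Δg_SB(B) = 977909.42 − 978204.77 + 0.3086×1716.0 − 0.04193×2.36×1716.0 = 64.40 mGal
Difference = 64.40 − (-15.20) = 79.60 mGal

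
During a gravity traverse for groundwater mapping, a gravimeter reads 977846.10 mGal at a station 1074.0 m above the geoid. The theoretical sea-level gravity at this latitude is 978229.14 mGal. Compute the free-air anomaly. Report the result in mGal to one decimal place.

Free-air correction = 0.3086 × 1074.0 = 331.44 mGal
Free-air anomaly = 977846.10 − 978229.14 + (331.44) = -51.60 mGal

-51.6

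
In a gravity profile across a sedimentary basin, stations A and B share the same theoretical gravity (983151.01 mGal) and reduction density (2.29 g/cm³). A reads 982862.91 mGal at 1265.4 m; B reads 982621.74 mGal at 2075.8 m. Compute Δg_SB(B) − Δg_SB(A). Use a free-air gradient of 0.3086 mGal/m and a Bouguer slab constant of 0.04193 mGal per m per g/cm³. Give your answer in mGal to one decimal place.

-68.9

Δg_SB(A) = 982862.91 − 983151.01 + 0.3086×1265.4 − 0.04193×2.29×1265.4 = -19.10 mGal
Δg_SB(B) = 982621.74 − 983151.01 + 0.3086×2075.8 − 0.04193×2.29×2075.8 = -88.00 mGal
Difference = -88.00 − (-19.10) = -68.90 mGal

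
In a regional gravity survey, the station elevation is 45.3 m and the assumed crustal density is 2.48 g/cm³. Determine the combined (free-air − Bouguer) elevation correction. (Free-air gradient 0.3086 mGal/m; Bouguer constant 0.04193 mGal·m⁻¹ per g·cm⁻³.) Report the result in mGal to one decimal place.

9.3

Combined gradient = 0.3086 − 0.04193 × 2.48 = 0.2046136 mGal/m
Combined elevation correction = 0.2046136 × 45.3 = 9.3 mGal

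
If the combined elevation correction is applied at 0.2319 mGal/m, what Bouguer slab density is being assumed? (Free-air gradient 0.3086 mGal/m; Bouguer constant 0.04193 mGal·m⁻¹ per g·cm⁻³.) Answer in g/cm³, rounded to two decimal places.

0.2319 = 0.3086 − 0.04193 × ρ
ρ = (0.3086 − 0.2319) / 0.04193 = 1.83 g/cm³

1.83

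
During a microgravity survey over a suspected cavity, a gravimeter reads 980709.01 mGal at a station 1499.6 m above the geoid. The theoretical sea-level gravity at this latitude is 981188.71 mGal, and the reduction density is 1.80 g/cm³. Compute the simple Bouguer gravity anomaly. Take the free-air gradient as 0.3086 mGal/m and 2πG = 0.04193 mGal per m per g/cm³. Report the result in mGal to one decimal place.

Free-air correction = 0.3086 × 1499.6 = 462.78 mGal
Free-air anomaly = 980709.01 − 981188.71 + (462.78) = -16.92 mGal
Bouguer slab correction = 0.04193 × 1.80 × 1499.6 = 113.18 mGal
Simple Bouguer anomaly = -16.92 − (113.18) = -130.10 mGal

-130.1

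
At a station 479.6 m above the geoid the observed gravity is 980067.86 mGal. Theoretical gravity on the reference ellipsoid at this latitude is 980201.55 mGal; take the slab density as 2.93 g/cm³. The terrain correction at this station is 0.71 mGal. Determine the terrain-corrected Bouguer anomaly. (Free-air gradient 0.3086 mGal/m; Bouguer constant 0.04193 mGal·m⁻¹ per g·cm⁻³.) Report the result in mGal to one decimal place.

Free-air correction = 0.3086 × 479.6 = 148.00 mGal
Free-air anomaly = 980067.86 − 980201.55 + (148.00) = 14.31 mGal
Bouguer slab correction = 0.04193 × 2.93 × 479.6 = 58.92 mGal
Simple Bouguer anomaly = 14.31 − (58.92) = -44.61 mGal
Complete Bouguer anomaly = -44.61 + 0.71 = -43.90 mGal

-43.9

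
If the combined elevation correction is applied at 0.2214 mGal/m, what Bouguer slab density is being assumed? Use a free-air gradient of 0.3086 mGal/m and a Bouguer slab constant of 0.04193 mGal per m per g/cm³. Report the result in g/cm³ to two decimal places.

2.08

0.2214 = 0.3086 − 0.04193 × ρ
ρ = (0.3086 − 0.2214) / 0.04193 = 2.08 g/cm³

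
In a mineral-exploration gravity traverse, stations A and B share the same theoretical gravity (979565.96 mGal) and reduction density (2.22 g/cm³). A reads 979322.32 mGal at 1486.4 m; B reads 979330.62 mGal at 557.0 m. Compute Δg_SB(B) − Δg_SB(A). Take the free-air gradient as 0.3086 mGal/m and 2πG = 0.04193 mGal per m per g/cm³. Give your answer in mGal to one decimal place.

Δg_SB(A) = 979322.32 − 979565.96 + 0.3086×1486.4 − 0.04193×2.22×1486.4 = 76.70 mGal
Δg_SB(B) = 979330.62 − 979565.96 + 0.3086×557.0 − 0.04193×2.22×557.0 = -115.30 mGal
Difference = -115.30 − (76.70) = -192.00 mGal

-192.0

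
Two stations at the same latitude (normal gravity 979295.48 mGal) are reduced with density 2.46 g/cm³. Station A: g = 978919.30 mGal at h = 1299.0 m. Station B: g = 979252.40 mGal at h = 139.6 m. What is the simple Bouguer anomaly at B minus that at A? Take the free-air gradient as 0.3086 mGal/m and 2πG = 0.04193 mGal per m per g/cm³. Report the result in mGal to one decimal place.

94.9

Δg_SB(A) = 978919.30 − 979295.48 + 0.3086×1299.0 − 0.04193×2.46×1299.0 = -109.30 mGal
Δg_SB(B) = 979252.40 − 979295.48 + 0.3086×139.6 − 0.04193×2.46×139.6 = -14.40 mGal
Difference = -14.40 − (-109.30) = 94.90 mGal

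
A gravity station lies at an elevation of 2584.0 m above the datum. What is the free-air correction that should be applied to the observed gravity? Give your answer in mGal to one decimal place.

Free-air correction = 0.3086 × 2584.0 = 797.4 mGal

797.4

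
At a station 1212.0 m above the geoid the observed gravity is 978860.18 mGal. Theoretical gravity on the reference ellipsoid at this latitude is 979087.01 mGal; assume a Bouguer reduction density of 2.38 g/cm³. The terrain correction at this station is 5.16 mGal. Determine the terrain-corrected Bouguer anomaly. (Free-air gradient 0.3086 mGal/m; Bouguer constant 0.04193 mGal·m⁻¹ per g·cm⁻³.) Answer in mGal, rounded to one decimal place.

31.4

Free-air correction = 0.3086 × 1212.0 = 374.02 mGal
Free-air anomaly = 978860.18 − 979087.01 + (374.02) = 147.19 mGal
Bouguer slab correction = 0.04193 × 2.38 × 1212.0 = 120.95 mGal
Simple Bouguer anomaly = 147.19 − (120.95) = 26.24 mGal
Complete Bouguer anomaly = 26.24 + 5.16 = 31.40 mGal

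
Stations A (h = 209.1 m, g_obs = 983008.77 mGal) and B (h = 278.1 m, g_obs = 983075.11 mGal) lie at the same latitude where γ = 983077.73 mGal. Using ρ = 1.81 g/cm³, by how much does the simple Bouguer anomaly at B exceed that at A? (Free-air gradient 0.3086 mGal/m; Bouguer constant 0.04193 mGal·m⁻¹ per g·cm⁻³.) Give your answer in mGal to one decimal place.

82.4

Δg_SB(A) = 983008.77 − 983077.73 + 0.3086×209.1 − 0.04193×1.81×209.1 = -20.30 mGal
Δg_SB(B) = 983075.11 − 983077.73 + 0.3086×278.1 − 0.04193×1.81×278.1 = 62.10 mGal
Difference = 62.10 − (-20.30) = 82.40 mGal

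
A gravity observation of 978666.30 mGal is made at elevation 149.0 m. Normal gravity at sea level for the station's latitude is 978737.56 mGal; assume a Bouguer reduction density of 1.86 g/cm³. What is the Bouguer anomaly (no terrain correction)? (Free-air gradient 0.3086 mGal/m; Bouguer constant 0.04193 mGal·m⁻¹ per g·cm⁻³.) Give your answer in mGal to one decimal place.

Free-air correction = 0.3086 × 149.0 = 45.98 mGal
Free-air anomaly = 978666.30 − 978737.56 + (45.98) = -25.28 mGal
Bouguer slab correction = 0.04193 × 1.86 × 149.0 = 11.62 mGal
Simple Bouguer anomaly = -25.28 − (11.62) = -36.90 mGal

-36.9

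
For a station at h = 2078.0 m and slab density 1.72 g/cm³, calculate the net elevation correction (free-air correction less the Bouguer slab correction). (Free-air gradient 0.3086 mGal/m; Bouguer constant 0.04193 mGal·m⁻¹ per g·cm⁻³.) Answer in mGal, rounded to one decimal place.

Combined gradient = 0.3086 − 0.04193 × 1.72 = 0.2364804 mGal/m
Combined elevation correction = 0.2364804 × 2078.0 = 491.4 mGal

491.4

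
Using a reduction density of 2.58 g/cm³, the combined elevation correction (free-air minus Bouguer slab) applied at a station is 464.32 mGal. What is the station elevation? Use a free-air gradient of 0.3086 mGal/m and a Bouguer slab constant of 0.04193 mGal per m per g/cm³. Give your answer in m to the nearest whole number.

2317

Combined gradient = 0.3086 − 0.04193 × 2.58 = 0.2004206 mGal/m
h = 464.32 / 0.2004206 = 2316.73 m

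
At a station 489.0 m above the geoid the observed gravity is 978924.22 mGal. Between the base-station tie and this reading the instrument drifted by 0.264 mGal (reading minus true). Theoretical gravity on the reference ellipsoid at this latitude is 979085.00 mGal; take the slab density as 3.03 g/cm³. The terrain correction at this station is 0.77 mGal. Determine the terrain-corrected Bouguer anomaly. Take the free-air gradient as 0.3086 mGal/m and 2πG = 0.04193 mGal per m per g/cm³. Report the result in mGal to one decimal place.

-71.5

Drift-corrected reading = 978924.22 − (0.264) = 978923.956 mGal
Free-air correction = 0.3086 × 489.0 = 150.91 mGal
Free-air anomaly = 978923.956 − 979085.00 + (150.91) = -10.134 mGal
Bouguer slab correction = 0.04193 × 3.03 × 489.0 = 62.13 mGal
Simple Bouguer anomaly = -10.134 − (62.13) = -72.264 mGal
Complete Bouguer anomaly = -72.264 + 0.77 = -71.494 mGal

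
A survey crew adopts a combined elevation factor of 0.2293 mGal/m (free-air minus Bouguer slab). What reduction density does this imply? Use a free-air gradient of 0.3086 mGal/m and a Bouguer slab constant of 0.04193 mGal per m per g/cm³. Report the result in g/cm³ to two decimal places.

0.2293 = 0.3086 − 0.04193 × ρ
ρ = (0.3086 − 0.2293) / 0.04193 = 1.89 g/cm³

1.89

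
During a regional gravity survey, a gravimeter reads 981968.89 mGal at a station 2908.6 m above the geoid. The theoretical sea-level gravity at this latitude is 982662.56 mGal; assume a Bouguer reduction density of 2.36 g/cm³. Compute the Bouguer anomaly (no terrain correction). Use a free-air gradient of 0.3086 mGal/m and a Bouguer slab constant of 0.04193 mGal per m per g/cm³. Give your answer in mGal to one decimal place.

Free-air correction = 0.3086 × 2908.6 = 897.59 mGal
Free-air anomaly = 981968.89 − 982662.56 + (897.59) = 203.92 mGal
Bouguer slab correction = 0.04193 × 2.36 × 2908.6 = 287.82 mGal
Simple Bouguer anomaly = 203.92 − (287.82) = -83.90 mGal

-83.9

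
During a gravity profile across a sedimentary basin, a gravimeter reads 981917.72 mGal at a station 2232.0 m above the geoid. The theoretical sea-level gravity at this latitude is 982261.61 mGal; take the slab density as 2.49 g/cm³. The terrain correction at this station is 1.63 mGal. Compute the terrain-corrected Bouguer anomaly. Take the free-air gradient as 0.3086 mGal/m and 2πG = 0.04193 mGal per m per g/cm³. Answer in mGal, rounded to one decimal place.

Free-air correction = 0.3086 × 2232.0 = 688.80 mGal
Free-air anomaly = 981917.72 − 982261.61 + (688.80) = 344.91 mGal
Bouguer slab correction = 0.04193 × 2.49 × 2232.0 = 233.03 mGal
Simple Bouguer anomaly = 344.91 − (233.03) = 111.88 mGal
Complete Bouguer anomaly = 111.88 + 1.63 = 113.51 mGal

113.5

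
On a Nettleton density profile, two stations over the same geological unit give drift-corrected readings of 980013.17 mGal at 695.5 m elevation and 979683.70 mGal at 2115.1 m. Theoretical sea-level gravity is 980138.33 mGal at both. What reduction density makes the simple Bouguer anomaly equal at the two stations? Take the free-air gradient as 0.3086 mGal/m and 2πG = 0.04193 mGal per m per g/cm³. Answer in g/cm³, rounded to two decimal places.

Δg_obs = 979683.70 − 980013.17 = -329.47 mGal over Δh = 2115.1 − 695.5 = 1419.6 m
Equal Bouguer anomalies ⇒ Δg_obs + (0.3086 − 0.04193ρ)·Δh = 0
0.3086 − 0.04193ρ = −Δg_obs/Δh = 0.23209
ρ = (0.3086 − 0.23209) / 0.04193 = 1.82 g/cm³

1.82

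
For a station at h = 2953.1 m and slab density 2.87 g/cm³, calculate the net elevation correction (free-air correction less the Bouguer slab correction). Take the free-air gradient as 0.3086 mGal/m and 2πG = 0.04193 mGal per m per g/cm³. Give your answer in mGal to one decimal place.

Combined gradient = 0.3086 − 0.04193 × 2.87 = 0.1882609 mGal/m
Combined elevation correction = 0.1882609 × 2953.1 = 556.0 mGal

556.0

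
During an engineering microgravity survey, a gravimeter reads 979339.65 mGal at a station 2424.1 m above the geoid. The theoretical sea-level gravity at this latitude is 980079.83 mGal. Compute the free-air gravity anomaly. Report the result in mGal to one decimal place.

7.9

Free-air correction = 0.3086 × 2424.1 = 748.08 mGal
Free-air anomaly = 979339.65 − 980079.83 + (748.08) = 7.90 mGal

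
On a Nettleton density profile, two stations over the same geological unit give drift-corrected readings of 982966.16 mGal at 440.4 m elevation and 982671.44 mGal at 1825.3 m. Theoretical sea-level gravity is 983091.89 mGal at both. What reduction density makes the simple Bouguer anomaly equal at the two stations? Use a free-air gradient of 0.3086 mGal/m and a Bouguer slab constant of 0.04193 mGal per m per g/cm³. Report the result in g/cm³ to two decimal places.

2.28

Δg_obs = 982671.44 − 982966.16 = -294.72 mGal over Δh = 1825.3 − 440.4 = 1384.9 m
Equal Bouguer anomalies ⇒ Δg_obs + (0.3086 − 0.04193ρ)·Δh = 0
0.3086 − 0.04193ρ = −Δg_obs/Δh = 0.21281
ρ = (0.3086 − 0.21281) / 0.04193 = 2.28 g/cm³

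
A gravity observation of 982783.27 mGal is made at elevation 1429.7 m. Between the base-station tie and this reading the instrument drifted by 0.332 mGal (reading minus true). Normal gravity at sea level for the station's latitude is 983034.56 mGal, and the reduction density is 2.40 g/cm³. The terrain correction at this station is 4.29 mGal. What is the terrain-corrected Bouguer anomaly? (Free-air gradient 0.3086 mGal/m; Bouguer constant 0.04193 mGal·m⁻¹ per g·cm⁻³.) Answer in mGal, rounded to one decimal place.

50.0

Drift-corrected reading = 982783.27 − (0.332) = 982782.938 mGal
Free-air correction = 0.3086 × 1429.7 = 441.21 mGal
Free-air anomaly = 982782.938 − 983034.56 + (441.21) = 189.588 mGal
Bouguer slab correction = 0.04193 × 2.40 × 1429.7 = 143.87 mGal
Simple Bouguer anomaly = 189.588 − (143.87) = 45.718 mGal
Complete Bouguer anomaly = 45.718 + 4.29 = 50.008 mGal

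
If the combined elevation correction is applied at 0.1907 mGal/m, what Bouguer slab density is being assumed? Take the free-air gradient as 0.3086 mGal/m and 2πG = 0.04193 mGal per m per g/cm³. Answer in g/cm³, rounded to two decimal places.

0.1907 = 0.3086 − 0.04193 × ρ
ρ = (0.3086 − 0.1907) / 0.04193 = 2.81 g/cm³

2.81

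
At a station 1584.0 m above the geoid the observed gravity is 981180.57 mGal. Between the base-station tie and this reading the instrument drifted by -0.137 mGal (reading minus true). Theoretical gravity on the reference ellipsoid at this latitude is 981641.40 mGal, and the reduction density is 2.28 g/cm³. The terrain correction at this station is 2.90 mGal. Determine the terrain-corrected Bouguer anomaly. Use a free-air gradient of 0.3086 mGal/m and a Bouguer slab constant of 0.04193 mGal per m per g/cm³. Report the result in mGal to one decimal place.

Drift-corrected reading = 981180.57 − (-0.137) = 981180.707 mGal
Free-air correction = 0.3086 × 1584.0 = 488.82 mGal
Free-air anomaly = 981180.707 − 981641.40 + (488.82) = 28.127 mGal
Bouguer slab correction = 0.04193 × 2.28 × 1584.0 = 151.43 mGal
Simple Bouguer anomaly = 28.127 − (151.43) = -123.303 mGal
Complete Bouguer anomaly = -123.303 + 2.90 = -120.403 mGal

-120.4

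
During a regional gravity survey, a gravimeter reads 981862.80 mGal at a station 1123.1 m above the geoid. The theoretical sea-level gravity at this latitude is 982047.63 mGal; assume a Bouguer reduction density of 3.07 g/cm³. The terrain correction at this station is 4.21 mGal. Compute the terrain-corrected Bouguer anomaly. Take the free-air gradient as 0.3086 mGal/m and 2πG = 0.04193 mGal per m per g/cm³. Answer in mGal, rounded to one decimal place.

21.4

Free-air correction = 0.3086 × 1123.1 = 346.59 mGal
Free-air anomaly = 981862.80 − 982047.63 + (346.59) = 161.76 mGal
Bouguer slab correction = 0.04193 × 3.07 × 1123.1 = 144.57 mGal
Simple Bouguer anomaly = 161.76 − (144.57) = 17.19 mGal
Complete Bouguer anomaly = 17.19 + 4.21 = 21.40 mGal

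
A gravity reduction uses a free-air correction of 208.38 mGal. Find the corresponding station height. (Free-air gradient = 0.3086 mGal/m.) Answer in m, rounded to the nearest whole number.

h = 208.38 / 0.3086 = 675.24 m

675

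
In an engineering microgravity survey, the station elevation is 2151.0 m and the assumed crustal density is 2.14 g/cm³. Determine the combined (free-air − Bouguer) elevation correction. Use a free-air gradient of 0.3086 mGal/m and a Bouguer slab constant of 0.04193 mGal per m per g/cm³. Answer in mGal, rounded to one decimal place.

Combined gradient = 0.3086 − 0.04193 × 2.14 = 0.2188698 mGal/m
Combined elevation correction = 0.2188698 × 2151.0 = 470.8 mGal

470.8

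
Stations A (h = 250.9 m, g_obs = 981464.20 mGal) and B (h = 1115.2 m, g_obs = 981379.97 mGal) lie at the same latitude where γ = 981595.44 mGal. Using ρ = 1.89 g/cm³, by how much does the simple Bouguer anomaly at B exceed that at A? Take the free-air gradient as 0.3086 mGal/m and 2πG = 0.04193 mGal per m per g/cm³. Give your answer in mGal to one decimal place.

Δg_SB(A) = 981464.20 − 981595.44 + 0.3086×250.9 − 0.04193×1.89×250.9 = -73.70 mGal
Δg_SB(B) = 981379.97 − 981595.44 + 0.3086×1115.2 − 0.04193×1.89×1115.2 = 40.30 mGal
Difference = 40.30 − (-73.70) = 114.00 mGal

114.0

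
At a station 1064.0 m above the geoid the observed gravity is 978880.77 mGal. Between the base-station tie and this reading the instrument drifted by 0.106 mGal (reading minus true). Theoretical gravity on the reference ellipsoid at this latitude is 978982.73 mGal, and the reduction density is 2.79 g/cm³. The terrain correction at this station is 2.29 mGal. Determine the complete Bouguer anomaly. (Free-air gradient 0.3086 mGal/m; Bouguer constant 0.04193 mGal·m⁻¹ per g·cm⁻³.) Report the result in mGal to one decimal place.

104.1

Drift-corrected reading = 978880.77 − (0.106) = 978880.664 mGal
Free-air correction = 0.3086 × 1064.0 = 328.35 mGal
Free-air anomaly = 978880.664 − 978982.73 + (328.35) = 226.284 mGal
Bouguer slab correction = 0.04193 × 2.79 × 1064.0 = 124.47 mGal
Simple Bouguer anomaly = 226.284 − (124.47) = 101.814 mGal
Complete Bouguer anomaly = 101.814 + 2.29 = 104.104 mGal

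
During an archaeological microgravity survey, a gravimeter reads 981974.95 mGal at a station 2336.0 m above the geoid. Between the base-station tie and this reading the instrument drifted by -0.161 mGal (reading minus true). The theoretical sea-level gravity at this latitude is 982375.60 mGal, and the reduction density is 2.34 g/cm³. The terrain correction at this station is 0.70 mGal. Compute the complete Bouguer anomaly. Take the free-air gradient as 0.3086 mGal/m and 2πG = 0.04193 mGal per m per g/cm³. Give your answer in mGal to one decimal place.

Drift-corrected reading = 981974.95 − (-0.161) = 981975.111 mGal
Free-air correction = 0.3086 × 2336.0 = 720.89 mGal
Free-air anomaly = 981975.111 − 982375.60 + (720.89) = 320.401 mGal
Bouguer slab correction = 0.04193 × 2.34 × 2336.0 = 229.20 mGal
Simple Bouguer anomaly = 320.401 − (229.20) = 91.201 mGal
Complete Bouguer anomaly = 91.201 + 0.70 = 91.901 mGal

91.9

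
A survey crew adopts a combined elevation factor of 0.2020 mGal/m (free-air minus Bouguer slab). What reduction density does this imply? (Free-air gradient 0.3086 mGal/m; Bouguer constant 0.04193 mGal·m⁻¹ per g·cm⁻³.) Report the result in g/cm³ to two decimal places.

0.2020 = 0.3086 − 0.04193 × ρ
ρ = (0.3086 − 0.2020) / 0.04193 = 2.54 g/cm³

2.54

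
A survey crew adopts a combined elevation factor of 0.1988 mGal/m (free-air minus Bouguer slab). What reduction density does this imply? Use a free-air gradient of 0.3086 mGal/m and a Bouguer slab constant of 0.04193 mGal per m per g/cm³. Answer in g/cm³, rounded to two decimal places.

2.62

0.1988 = 0.3086 − 0.04193 × ρ
ρ = (0.3086 − 0.1988) / 0.04193 = 2.62 g/cm³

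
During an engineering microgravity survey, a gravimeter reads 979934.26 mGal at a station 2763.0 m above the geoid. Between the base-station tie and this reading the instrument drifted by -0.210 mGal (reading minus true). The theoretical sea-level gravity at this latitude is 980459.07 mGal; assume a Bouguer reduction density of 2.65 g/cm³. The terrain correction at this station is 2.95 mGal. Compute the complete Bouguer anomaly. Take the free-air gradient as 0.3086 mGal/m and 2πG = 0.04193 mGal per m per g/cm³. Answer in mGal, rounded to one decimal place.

Drift-corrected reading = 979934.26 − (-0.210) = 979934.470 mGal
Free-air correction = 0.3086 × 2763.0 = 852.66 mGal
Free-air anomaly = 979934.470 − 980459.07 + (852.66) = 328.060 mGal
Bouguer slab correction = 0.04193 × 2.65 × 2763.0 = 307.01 mGal
Simple Bouguer anomaly = 328.060 − (307.01) = 21.050 mGal
Complete Bouguer anomaly = 21.050 + 2.95 = 24.000 mGal

24.0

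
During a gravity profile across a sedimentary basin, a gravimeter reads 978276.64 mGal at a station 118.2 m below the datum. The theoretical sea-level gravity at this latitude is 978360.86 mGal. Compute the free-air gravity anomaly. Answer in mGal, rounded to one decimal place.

-120.7

Free-air correction = 0.3086 × -118.2 = -36.48 mGal
Free-air anomaly = 978276.64 − 978360.86 + (-36.48) = -120.70 mGal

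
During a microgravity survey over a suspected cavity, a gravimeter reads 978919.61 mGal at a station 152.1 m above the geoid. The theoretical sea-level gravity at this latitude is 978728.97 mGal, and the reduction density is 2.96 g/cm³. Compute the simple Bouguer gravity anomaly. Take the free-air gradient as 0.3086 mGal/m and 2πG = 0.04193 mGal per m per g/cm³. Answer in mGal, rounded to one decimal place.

Free-air correction = 0.3086 × 152.1 = 46.94 mGal
Free-air anomaly = 978919.61 − 978728.97 + (46.94) = 237.58 mGal
Bouguer slab correction = 0.04193 × 2.96 × 152.1 = 18.88 mGal
Simple Bouguer anomaly = 237.58 − (18.88) = 218.70 mGal

218.7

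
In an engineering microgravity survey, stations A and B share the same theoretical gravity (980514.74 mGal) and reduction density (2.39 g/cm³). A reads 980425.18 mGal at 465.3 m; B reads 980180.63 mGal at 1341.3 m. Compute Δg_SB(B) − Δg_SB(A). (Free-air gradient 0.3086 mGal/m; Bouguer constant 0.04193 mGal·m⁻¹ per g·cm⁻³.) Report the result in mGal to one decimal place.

Δg_SB(A) = 980425.18 − 980514.74 + 0.3086×465.3 − 0.04193×2.39×465.3 = 7.40 mGal
Δg_SB(B) = 980180.63 − 980514.74 + 0.3086×1341.3 − 0.04193×2.39×1341.3 = -54.60 mGal
Difference = -54.60 − (7.40) = -62.00 mGal

-62.0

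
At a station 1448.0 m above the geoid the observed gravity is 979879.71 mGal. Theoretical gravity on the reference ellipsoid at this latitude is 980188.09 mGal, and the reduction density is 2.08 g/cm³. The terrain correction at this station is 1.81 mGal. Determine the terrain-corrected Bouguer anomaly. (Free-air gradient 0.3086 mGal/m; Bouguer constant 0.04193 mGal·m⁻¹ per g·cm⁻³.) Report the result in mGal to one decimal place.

14.0

Free-air correction = 0.3086 × 1448.0 = 446.85 mGal
Free-air anomaly = 979879.71 − 980188.09 + (446.85) = 138.47 mGal
Bouguer slab correction = 0.04193 × 2.08 × 1448.0 = 126.29 mGal
Simple Bouguer anomaly = 138.47 − (126.29) = 12.18 mGal
Complete Bouguer anomaly = 12.18 + 1.81 = 13.99 mGal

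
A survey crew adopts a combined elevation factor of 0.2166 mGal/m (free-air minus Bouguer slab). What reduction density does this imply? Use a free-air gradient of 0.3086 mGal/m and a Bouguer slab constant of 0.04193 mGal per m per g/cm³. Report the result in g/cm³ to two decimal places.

2.19

0.2166 = 0.3086 − 0.04193 × ρ
ρ = (0.3086 − 0.2166) / 0.04193 = 2.19 g/cm³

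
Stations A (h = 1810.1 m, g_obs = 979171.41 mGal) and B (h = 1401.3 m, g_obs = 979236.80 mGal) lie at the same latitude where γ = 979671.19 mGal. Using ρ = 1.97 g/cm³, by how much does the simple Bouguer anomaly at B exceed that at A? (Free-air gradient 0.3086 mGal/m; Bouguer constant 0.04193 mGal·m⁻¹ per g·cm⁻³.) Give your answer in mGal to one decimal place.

-27.0

Δg_SB(A) = 979171.41 − 979671.19 + 0.3086×1810.1 − 0.04193×1.97×1810.1 = -90.70 mGal
Δg_SB(B) = 979236.80 − 979671.19 + 0.3086×1401.3 − 0.04193×1.97×1401.3 = -117.70 mGal
Difference = -117.70 − (-90.70) = -27.00 mGal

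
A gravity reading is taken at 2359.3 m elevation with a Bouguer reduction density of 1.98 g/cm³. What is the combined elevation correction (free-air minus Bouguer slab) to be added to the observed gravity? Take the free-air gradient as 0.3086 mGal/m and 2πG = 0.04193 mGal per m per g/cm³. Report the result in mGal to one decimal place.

532.2

Combined gradient = 0.3086 − 0.04193 × 1.98 = 0.2255786 mGal/m
Combined elevation correction = 0.2255786 × 2359.3 = 532.2 mGal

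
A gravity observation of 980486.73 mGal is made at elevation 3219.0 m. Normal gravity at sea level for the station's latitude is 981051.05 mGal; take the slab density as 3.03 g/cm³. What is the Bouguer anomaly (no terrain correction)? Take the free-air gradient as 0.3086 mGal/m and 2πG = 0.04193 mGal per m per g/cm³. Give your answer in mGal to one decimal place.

20.1

Free-air correction = 0.3086 × 3219.0 = 993.38 mGal
Free-air anomaly = 980486.73 − 981051.05 + (993.38) = 429.06 mGal
Bouguer slab correction = 0.04193 × 3.03 × 3219.0 = 408.97 mGal
Simple Bouguer anomaly = 429.06 − (408.97) = 20.09 mGal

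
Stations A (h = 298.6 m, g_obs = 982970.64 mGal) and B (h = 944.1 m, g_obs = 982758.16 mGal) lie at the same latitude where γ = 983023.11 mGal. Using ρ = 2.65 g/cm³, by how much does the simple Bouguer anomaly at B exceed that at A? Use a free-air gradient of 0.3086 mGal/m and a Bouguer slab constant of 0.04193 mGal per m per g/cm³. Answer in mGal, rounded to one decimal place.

Δg_SB(A) = 982970.64 − 983023.11 + 0.3086×298.6 − 0.04193×2.65×298.6 = 6.50 mGal
Δg_SB(B) = 982758.16 − 983023.11 + 0.3086×944.1 − 0.04193×2.65×944.1 = -78.50 mGal
Difference = -78.50 − (6.50) = -85.00 mGal

-85.0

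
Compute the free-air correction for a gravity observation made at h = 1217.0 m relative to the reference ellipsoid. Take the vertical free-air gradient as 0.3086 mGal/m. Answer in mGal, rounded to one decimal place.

375.6

Free-air correction = 0.3086 × 1217.0 = 375.6 mGal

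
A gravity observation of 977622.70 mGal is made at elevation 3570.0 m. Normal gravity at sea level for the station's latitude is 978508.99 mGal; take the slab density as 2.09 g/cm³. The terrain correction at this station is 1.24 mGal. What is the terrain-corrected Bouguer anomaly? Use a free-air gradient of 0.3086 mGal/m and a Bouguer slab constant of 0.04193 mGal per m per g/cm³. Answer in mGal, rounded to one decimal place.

-96.2

Free-air correction = 0.3086 × 3570.0 = 1101.70 mGal
Free-air anomaly = 977622.70 − 978508.99 + (1101.70) = 215.41 mGal
Bouguer slab correction = 0.04193 × 2.09 × 3570.0 = 312.85 mGal
Simple Bouguer anomaly = 215.41 − (312.85) = -97.44 mGal
Complete Bouguer anomaly = -97.44 + 1.24 = -96.20 mGal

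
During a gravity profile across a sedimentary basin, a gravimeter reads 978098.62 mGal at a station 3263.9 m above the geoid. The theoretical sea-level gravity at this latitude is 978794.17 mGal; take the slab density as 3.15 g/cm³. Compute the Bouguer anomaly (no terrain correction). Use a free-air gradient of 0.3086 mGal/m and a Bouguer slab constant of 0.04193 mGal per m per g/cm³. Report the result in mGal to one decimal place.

-119.4

Free-air correction = 0.3086 × 3263.9 = 1007.24 mGal
Free-air anomaly = 978098.62 − 978794.17 + (1007.24) = 311.69 mGal
Bouguer slab correction = 0.04193 × 3.15 × 3263.9 = 431.09 mGal
Simple Bouguer anomaly = 311.69 − (431.09) = -119.40 mGal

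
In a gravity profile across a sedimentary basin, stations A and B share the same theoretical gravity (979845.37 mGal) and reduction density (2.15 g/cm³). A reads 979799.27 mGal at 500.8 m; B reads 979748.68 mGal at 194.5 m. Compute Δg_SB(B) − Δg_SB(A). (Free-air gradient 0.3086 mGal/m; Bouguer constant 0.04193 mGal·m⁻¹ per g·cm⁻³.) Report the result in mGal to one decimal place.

-117.5

Δg_SB(A) = 979799.27 − 979845.37 + 0.3086×500.8 − 0.04193×2.15×500.8 = 63.30 mGal
Δg_SB(B) = 979748.68 − 979845.37 + 0.3086×194.5 − 0.04193×2.15×194.5 = -54.20 mGal
Difference = -54.20 − (63.30) = -117.50 mGal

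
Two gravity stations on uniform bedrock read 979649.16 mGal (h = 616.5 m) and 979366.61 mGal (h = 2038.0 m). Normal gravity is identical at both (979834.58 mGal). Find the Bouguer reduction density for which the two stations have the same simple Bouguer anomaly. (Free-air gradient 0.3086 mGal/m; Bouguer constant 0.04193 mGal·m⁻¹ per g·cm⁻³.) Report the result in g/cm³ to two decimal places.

2.62

Δg_obs = 979366.61 − 979649.16 = -282.55 mGal over Δh = 2038.0 − 616.5 = 1421.5 m
Equal Bouguer anomalies ⇒ Δg_obs + (0.3086 − 0.04193ρ)·Δh = 0
0.3086 − 0.04193ρ = −Δg_obs/Δh = 0.19877
ρ = (0.3086 − 0.19877) / 0.04193 = 2.62 g/cm³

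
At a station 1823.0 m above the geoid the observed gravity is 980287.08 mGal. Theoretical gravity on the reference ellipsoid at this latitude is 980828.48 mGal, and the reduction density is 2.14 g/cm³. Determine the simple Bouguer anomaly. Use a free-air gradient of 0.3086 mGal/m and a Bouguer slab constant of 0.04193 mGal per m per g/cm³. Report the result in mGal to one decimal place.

-142.4

Free-air correction = 0.3086 × 1823.0 = 562.58 mGal
Free-air anomaly = 980287.08 − 980828.48 + (562.58) = 21.18 mGal
Bouguer slab correction = 0.04193 × 2.14 × 1823.0 = 163.58 mGal
Simple Bouguer anomaly = 21.18 − (163.58) = -142.40 mGal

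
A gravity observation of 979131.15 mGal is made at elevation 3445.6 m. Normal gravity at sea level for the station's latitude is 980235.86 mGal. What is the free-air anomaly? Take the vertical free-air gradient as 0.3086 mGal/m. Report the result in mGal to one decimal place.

Free-air correction = 0.3086 × 3445.6 = 1063.31 mGal
Free-air anomaly = 979131.15 − 980235.86 + (1063.31) = -41.40 mGal

-41.4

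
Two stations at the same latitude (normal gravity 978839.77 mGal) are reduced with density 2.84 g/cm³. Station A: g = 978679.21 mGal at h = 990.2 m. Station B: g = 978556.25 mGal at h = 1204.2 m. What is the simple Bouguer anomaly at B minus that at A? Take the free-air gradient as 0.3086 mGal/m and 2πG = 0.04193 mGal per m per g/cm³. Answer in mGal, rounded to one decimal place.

Δg_SB(A) = 978679.21 − 978839.77 + 0.3086×990.2 − 0.04193×2.84×990.2 = 27.10 mGal
Δg_SB(B) = 978556.25 − 978839.77 + 0.3086×1204.2 − 0.04193×2.84×1204.2 = -55.30 mGal
Difference = -55.30 − (27.10) = -82.40 mGal

-82.4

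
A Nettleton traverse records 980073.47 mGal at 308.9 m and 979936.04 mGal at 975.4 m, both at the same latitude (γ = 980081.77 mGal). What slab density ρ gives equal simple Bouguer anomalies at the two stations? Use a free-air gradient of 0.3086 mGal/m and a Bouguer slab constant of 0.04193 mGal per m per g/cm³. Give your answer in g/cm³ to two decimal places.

2.44

Δg_obs = 979936.04 − 980073.47 = -137.43 mGal over Δh = 975.4 − 308.9 = 666.5 m
Equal Bouguer anomalies ⇒ Δg_obs + (0.3086 − 0.04193ρ)·Δh = 0
0.3086 − 0.04193ρ = −Δg_obs/Δh = 0.20620
ρ = (0.3086 − 0.20620) / 0.04193 = 2.44 g/cm³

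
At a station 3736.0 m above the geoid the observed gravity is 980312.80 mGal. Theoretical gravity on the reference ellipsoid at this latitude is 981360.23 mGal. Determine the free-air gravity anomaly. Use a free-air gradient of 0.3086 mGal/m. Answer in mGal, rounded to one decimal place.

105.5

Free-air correction = 0.3086 × 3736.0 = 1152.93 mGal
Free-air anomaly = 980312.80 − 981360.23 + (1152.93) = 105.50 mGal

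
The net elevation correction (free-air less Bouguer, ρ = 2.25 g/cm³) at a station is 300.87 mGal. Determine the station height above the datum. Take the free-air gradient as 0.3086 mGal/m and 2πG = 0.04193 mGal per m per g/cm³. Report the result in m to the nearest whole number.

1404

Combined gradient = 0.3086 − 0.04193 × 2.25 = 0.2142575 mGal/m
h = 300.87 / 0.2142575 = 1404.24 m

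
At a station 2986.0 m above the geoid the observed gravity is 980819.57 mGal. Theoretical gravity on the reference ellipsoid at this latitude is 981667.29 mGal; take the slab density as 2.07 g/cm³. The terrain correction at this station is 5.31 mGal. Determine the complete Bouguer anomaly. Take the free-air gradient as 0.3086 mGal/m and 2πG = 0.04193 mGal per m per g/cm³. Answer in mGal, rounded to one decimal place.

Free-air correction = 0.3086 × 2986.0 = 921.48 mGal
Free-air anomaly = 980819.57 − 981667.29 + (921.48) = 73.76 mGal
Bouguer slab correction = 0.04193 × 2.07 × 2986.0 = 259.17 mGal
Simple Bouguer anomaly = 73.76 − (259.17) = -185.41 mGal
Complete Bouguer anomaly = -185.41 + 5.31 = -180.10 mGal

-180.1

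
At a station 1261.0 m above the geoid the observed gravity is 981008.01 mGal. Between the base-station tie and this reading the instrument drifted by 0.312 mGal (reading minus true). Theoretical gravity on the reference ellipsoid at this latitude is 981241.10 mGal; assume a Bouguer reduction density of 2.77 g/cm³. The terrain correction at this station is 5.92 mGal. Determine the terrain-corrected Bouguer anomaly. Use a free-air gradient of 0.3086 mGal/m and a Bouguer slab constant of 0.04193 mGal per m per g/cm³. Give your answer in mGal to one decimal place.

Drift-corrected reading = 981008.01 − (0.312) = 981007.698 mGal
Free-air correction = 0.3086 × 1261.0 = 389.14 mGal
Free-air anomaly = 981007.698 − 981241.10 + (389.14) = 155.738 mGal
Bouguer slab correction = 0.04193 × 2.77 × 1261.0 = 146.46 mGal
Simple Bouguer anomaly = 155.738 − (146.46) = 9.278 mGal
Complete Bouguer anomaly = 9.278 + 5.92 = 15.198 mGal

15.2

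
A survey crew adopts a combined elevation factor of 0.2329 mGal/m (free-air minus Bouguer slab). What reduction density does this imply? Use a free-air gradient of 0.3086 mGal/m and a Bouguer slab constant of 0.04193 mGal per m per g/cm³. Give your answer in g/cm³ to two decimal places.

1.81

0.2329 = 0.3086 − 0.04193 × ρ
ρ = (0.3086 − 0.2329) / 0.04193 = 1.81 g/cm³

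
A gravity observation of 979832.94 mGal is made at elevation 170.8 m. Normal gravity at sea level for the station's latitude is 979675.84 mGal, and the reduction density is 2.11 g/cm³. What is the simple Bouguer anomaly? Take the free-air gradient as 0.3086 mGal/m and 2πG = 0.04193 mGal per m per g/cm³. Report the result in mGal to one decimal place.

Free-air correction = 0.3086 × 170.8 = 52.71 mGal
Free-air anomaly = 979832.94 − 979675.84 + (52.71) = 209.81 mGal
Bouguer slab correction = 0.04193 × 2.11 × 170.8 = 15.11 mGal
Simple Bouguer anomaly = 209.81 − (15.11) = 194.70 mGal

194.7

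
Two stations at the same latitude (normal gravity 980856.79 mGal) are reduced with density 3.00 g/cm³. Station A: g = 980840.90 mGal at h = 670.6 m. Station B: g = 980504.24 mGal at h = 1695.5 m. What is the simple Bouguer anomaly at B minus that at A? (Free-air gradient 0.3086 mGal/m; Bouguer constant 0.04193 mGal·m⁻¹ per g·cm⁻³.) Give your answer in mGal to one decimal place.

-149.3

Δg_SB(A) = 980840.90 − 980856.79 + 0.3086×670.6 − 0.04193×3.00×670.6 = 106.70 mGal
Δg_SB(B) = 980504.24 − 980856.79 + 0.3086×1695.5 − 0.04193×3.00×1695.5 = -42.60 mGal
Difference = -42.60 − (106.70) = -149.30 mGal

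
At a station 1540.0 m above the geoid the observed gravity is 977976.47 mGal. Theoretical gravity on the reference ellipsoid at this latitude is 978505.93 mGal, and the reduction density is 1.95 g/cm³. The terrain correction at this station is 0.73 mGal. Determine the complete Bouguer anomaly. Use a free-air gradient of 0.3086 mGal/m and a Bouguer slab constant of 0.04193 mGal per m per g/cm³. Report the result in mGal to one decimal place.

-179.4

Free-air correction = 0.3086 × 1540.0 = 475.24 mGal
Free-air anomaly = 977976.47 − 978505.93 + (475.24) = -54.22 mGal
Bouguer slab correction = 0.04193 × 1.95 × 1540.0 = 125.92 mGal
Simple Bouguer anomaly = -54.22 − (125.92) = -180.14 mGal
Complete Bouguer anomaly = -180.14 + 0.73 = -179.41 mGal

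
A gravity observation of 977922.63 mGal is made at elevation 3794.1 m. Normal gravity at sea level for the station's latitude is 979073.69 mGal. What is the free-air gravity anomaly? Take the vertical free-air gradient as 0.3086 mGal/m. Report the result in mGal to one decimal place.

Free-air correction = 0.3086 × 3794.1 = 1170.86 mGal
Free-air anomaly = 977922.63 − 979073.69 + (1170.86) = 19.80 mGal

19.8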